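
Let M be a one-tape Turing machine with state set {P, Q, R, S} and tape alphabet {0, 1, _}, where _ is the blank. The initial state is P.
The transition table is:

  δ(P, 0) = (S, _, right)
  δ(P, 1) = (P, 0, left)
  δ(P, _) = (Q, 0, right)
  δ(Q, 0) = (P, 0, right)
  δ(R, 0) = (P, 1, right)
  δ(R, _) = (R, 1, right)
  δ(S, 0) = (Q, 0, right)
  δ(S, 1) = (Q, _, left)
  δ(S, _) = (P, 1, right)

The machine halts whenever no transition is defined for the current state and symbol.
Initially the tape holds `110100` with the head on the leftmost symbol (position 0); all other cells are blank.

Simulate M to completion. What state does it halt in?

state=P head=0 tape=_[1]10100___   (P,1)→(P,0,left)
state=P head=-1 tape=[_]010100___   (P,_)→(Q,0,right)
state=Q head=0 tape=0[0]10100___   (Q,0)→(P,0,right)
state=P head=1 tape=00[1]0100___   (P,1)→(P,0,left)
state=P head=0 tape=0[0]00100___   (P,0)→(S,_,right)
state=S head=1 tape=0_[0]0100___   (S,0)→(Q,0,right)
state=Q head=2 tape=0_0[0]100___   (Q,0)→(P,0,right)
state=P head=3 tape=0_00[1]00___   (P,1)→(P,0,left)
state=P head=2 tape=0_0[0]000___   (P,0)→(S,_,right)
state=S head=3 tape=0_0_[0]00___   (S,0)→(Q,0,right)
state=Q head=4 tape=0_0_0[0]0___   (Q,0)→(P,0,right)
state=P head=5 tape=0_0_00[0]___   (P,0)→(S,_,right)
state=S head=6 tape=0_0_00_[_]__   (S,_)→(P,1,right)
state=P head=7 tape=0_0_00_1[_]_   (P,_)→(Q,0,right)
state=Q head=8 tape=0_0_00_10[_]
No transition is defined for (Q, _); M halts in state Q.

Q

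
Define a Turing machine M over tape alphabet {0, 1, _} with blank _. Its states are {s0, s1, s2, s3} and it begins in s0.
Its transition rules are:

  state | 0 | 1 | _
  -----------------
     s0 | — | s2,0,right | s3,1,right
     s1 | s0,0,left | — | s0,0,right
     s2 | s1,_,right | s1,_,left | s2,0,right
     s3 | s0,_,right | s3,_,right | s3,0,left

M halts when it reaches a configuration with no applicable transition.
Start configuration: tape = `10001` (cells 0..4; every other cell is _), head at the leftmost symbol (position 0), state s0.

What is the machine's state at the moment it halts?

state=s0 head=0 tape=[1]0001   (s0,1)→(s2,0,right)
state=s2 head=1 tape=0[0]001   (s2,0)→(s1,_,right)
state=s1 head=2 tape=0_[0]01   (s1,0)→(s0,0,left)
state=s0 head=1 tape=0[_]001   (s0,_)→(s3,1,right)
state=s3 head=2 tape=01[0]01   (s3,0)→(s0,_,right)
state=s0 head=3 tape=01_[0]1
No transition is defined for (s0, 0); M halts in state s0.

s0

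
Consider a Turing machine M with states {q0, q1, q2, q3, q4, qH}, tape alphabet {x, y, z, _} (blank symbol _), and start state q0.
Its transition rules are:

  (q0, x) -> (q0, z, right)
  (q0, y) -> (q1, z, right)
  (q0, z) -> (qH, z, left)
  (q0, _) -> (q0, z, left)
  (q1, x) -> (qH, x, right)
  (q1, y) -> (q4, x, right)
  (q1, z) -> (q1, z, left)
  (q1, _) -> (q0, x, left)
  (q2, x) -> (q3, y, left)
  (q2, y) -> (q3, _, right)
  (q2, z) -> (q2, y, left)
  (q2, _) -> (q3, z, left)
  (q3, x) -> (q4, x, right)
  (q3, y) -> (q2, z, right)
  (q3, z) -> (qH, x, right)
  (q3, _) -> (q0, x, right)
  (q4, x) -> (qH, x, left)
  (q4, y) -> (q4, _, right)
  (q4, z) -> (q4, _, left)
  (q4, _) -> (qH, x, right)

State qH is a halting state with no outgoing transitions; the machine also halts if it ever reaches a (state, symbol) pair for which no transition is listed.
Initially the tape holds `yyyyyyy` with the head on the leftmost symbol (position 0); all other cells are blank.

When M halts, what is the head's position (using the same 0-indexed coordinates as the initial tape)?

q0 | [y]yyyyyy__   read y → write z, move right, go to q1
q1 | z[y]yyyyy__   read y → write x, move right, go to q4
q4 | zx[y]yyyy__   read y → write _, move right, go to q4
q4 | zx_[y]yyy__   read y → write _, move right, go to q4
q4 | zx__[y]yy__   read y → write _, move right, go to q4
q4 | zx___[y]y__   read y → write _, move right, go to q4
q4 | zx____[y]__   read y → write _, move right, go to q4
q4 | zx_____[_]_   read _ → write x, move right, go to qH
qH | zx_____x[_]
At halt the head is at cell 8.

8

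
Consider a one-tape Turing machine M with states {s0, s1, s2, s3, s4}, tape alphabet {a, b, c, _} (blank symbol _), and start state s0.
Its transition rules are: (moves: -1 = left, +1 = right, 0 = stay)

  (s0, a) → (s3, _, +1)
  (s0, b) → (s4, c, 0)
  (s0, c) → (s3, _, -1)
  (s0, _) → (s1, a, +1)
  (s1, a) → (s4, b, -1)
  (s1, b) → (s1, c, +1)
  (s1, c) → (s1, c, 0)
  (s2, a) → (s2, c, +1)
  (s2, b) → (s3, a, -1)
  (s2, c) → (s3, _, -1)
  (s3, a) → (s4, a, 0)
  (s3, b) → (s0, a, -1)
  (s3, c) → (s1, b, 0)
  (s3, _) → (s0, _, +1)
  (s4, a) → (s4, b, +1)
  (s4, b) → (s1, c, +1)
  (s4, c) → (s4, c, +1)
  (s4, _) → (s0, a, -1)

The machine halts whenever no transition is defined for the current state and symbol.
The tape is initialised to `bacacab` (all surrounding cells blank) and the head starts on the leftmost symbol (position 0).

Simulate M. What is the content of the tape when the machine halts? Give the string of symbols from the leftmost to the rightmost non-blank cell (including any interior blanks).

cbcbcbc

s0 | [b]acacab_   read b → write c, move 0, go to s4
s4 | [c]acacab_   read c → write c, move +1, go to s4
s4 | c[a]cacab_   read a → write b, move +1, go to s4
s4 | cb[c]acab_   read c → write c, move +1, go to s4
s4 | cbc[a]cab_   read a → write b, move +1, go to s4
s4 | cbcb[c]ab_   read c → write c, move +1, go to s4
s4 | cbcbc[a]b_   read a → write b, move +1, go to s4
s4 | cbcbcb[b]_   read b → write c, move +1, go to s1
s1 | cbcbcbc[_]
The non-blank tape span at halt is cbcbcbc.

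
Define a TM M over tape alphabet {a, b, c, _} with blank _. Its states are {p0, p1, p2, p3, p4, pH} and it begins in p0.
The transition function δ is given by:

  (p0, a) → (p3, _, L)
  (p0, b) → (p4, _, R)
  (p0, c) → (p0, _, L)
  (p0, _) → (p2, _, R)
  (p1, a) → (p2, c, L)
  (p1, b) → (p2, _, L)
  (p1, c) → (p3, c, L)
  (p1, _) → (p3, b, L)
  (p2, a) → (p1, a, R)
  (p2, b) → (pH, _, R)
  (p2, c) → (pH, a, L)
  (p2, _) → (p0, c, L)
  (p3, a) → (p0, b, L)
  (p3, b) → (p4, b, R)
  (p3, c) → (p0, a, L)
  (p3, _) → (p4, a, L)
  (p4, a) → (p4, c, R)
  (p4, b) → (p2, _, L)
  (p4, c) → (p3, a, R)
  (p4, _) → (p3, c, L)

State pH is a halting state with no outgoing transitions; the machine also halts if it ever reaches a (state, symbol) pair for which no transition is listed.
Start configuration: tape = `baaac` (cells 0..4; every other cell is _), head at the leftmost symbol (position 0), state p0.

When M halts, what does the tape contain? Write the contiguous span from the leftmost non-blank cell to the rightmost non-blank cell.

p0 | [b]aaac__   read b → write _, move R, go to p4
p4 | _[a]aac__   read a → write c, move R, go to p4
p4 | _c[a]ac__   read a → write c, move R, go to p4
p4 | _cc[a]c__   read a → write c, move R, go to p4
p4 | _ccc[c]__   read c → write a, move R, go to p3
p3 | _ccca[_]_   read _ → write a, move L, go to p4
p4 | _ccc[a]a_   read a → write c, move R, go to p4
p4 | _cccc[a]_   read a → write c, move R, go to p4
p4 | _ccccc[_]   read _ → write c, move L, go to p3
p3 | _cccc[c]c   read c → write a, move L, go to p0
p0 | _ccc[c]ac   read c → write _, move L, go to p0
p0 | _cc[c]_ac   read c → write _, move L, go to p0
p0 | _c[c]__ac   read c → write _, move L, go to p0
p0 | _[c]___ac   read c → write _, move L, go to p0
p0 | [_]____ac   read _ → write _, move R, go to p2
p2 | _[_]___ac   read _ → write c, move L, go to p0
p0 | [_]c___ac   read _ → write _, move R, go to p2
p2 | _[c]___ac   read c → write a, move L, go to pH
pH | [_]a___ac
The non-blank tape span at halt is a___ac.

a___ac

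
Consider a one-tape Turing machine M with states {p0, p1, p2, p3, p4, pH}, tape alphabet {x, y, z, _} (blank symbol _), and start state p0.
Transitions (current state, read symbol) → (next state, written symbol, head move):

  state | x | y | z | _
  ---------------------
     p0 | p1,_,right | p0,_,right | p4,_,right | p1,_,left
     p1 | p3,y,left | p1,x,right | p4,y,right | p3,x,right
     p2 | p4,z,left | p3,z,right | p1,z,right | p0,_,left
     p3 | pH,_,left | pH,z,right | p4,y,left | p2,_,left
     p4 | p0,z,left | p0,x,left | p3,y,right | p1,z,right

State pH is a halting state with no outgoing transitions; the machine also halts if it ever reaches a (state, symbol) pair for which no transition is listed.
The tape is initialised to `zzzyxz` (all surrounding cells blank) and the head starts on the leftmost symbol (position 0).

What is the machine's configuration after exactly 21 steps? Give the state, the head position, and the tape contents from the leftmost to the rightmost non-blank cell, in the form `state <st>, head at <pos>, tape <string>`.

p0 | ____[z]zzyxz   read z → write _, move right, go to p4
p4 | _____[z]zyxz   read z → write y, move right, go to p3
p3 | _____y[z]yxz   read z → write y, move left, go to p4
p4 | _____[y]yyxz   read y → write x, move left, go to p0
p0 | ____[_]xyyxz   read _ → write _, move left, go to p1
p1 | ___[_]_xyyxz   read _ → write x, move right, go to p3
p3 | ___x[_]xyyxz   read _ → write _, move left, go to p2
p2 | ___[x]_xyyxz   read x → write z, move left, go to p4
p4 | __[_]z_xyyxz   read _ → write z, move right, go to p1
p1 | __z[z]_xyyxz   read z → write y, move right, go to p4
p4 | __zy[_]xyyxz   read _ → write z, move right, go to p1
p1 | __zyz[x]yyxz   read x → write y, move left, go to p3
p3 | __zy[z]yyyxz   read z → write y, move left, go to p4
p4 | __z[y]yyyyxz   read y → write x, move left, go to p0
p0 | __[z]xyyyyxz   read z → write _, move right, go to p4
p4 | ___[x]yyyyxz   read x → write z, move left, go to p0
p0 | __[_]zyyyyxz   read _ → write _, move left, go to p1
p1 | _[_]_zyyyyxz   read _ → write x, move right, go to p3
p3 | _x[_]zyyyyxz   read _ → write _, move left, go to p2
p2 | _[x]_zyyyyxz   read x → write z, move left, go to p4
p4 | [_]z_zyyyyxz   read _ → write z, move right, go to p1
p1 | z[z]_zyyyyxz
After 21 steps: state p1, head at -3, tape zz_zyyyyxz.

state p1, head at -3, tape zz_zyyyyxz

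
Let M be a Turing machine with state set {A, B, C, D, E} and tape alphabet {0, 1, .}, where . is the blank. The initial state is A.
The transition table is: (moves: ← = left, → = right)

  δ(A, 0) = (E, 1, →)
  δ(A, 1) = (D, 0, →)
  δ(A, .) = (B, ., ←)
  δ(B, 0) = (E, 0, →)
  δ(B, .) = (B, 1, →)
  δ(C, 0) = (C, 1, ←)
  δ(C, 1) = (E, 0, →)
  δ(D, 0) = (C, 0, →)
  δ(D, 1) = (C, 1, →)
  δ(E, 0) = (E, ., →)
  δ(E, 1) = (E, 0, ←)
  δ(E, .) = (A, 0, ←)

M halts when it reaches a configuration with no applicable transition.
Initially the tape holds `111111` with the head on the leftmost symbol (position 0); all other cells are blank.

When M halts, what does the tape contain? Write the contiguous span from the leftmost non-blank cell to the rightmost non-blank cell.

state=A head=0 tape=[1]11111   (A,1)→(D,0,→)
state=D head=1 tape=0[1]1111   (D,1)→(C,1,→)
state=C head=2 tape=01[1]111   (C,1)→(E,0,→)
state=E head=3 tape=010[1]11   (E,1)→(E,0,←)
state=E head=2 tape=01[0]011   (E,0)→(E,.,→)
state=E head=3 tape=01.[0]11   (E,0)→(E,.,→)
state=E head=4 tape=01..[1]1   (E,1)→(E,0,←)
state=E head=3 tape=01.[.]01   (E,.)→(A,0,←)
state=A head=2 tape=01[.]001   (A,.)→(B,.,←)
state=B head=1 tape=0[1].001
The non-blank tape span at halt is 01.001.

01.001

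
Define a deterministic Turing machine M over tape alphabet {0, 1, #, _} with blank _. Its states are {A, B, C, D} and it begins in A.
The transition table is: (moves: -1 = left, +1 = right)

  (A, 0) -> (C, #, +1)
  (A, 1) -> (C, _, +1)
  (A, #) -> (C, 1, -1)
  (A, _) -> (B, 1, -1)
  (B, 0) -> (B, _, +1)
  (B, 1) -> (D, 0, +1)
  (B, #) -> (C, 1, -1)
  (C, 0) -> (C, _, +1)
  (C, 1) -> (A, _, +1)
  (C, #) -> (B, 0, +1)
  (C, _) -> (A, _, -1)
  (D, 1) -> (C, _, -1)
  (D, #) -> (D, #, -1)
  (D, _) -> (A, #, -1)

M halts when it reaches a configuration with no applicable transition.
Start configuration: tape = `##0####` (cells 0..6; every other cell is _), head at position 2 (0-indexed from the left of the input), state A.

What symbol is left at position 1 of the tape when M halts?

A | ##[0]####   read 0 → write #, move +1, go to C
C | ###[#]###   read # → write 0, move +1, go to B
B | ###0[#]##   read # → write 1, move -1, go to C
C | ###[0]1##   read 0 → write _, move +1, go to C
C | ###_[1]##   read 1 → write _, move +1, go to A
A | ###__[#]#   read # → write 1, move -1, go to C
C | ###_[_]1#   read _ → write _, move -1, go to A
A | ###[_]_1#   read _ → write 1, move -1, go to B
B | ##[#]1_1#   read # → write 1, move -1, go to C
C | #[#]11_1#   read # → write 0, move +1, go to B
B | #0[1]1_1#   read 1 → write 0, move +1, go to D
D | #00[1]_1#   read 1 → write _, move -1, go to C
C | #0[0]__1#   read 0 → write _, move +1, go to C
C | #0_[_]_1#   read _ → write _, move -1, go to A
A | #0[_]__1#   read _ → write 1, move -1, go to B
B | #[0]1__1#   read 0 → write _, move +1, go to B
B | #_[1]__1#   read 1 → write 0, move +1, go to D
D | #_0[_]_1#   read _ → write #, move -1, go to A
A | #_[0]#_1#   read 0 → write #, move +1, go to C
C | #_#[#]_1#   read # → write 0, move +1, go to B
B | #_#0[_]1#
Cell 1 holds _ when M halts.

_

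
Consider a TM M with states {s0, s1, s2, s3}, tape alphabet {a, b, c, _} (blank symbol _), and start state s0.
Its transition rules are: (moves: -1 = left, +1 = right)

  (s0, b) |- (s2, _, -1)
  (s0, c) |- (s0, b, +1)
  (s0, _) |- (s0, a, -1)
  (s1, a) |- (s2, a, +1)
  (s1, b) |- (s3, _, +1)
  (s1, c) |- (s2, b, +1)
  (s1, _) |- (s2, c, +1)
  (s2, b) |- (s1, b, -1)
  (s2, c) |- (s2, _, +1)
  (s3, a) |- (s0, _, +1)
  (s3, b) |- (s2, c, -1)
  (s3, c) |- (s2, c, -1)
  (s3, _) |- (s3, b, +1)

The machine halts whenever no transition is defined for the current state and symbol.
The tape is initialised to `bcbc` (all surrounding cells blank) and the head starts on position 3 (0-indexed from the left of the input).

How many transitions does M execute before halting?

state=s0 head=3 tape=bcb[c]_   (s0,c)→(s0,b,+1)
state=s0 head=4 tape=bcbb[_]   (s0,_)→(s0,a,-1)
state=s0 head=3 tape=bcb[b]a   (s0,b)→(s2,_,-1)
state=s2 head=2 tape=bc[b]_a   (s2,b)→(s1,b,-1)
state=s1 head=1 tape=b[c]b_a   (s1,c)→(s2,b,+1)
state=s2 head=2 tape=bb[b]_a   (s2,b)→(s1,b,-1)
state=s1 head=1 tape=b[b]b_a   (s1,b)→(s3,_,+1)
state=s3 head=2 tape=b_[b]_a   (s3,b)→(s2,c,-1)
state=s2 head=1 tape=b[_]c_a
M halts after 8 transitions.

8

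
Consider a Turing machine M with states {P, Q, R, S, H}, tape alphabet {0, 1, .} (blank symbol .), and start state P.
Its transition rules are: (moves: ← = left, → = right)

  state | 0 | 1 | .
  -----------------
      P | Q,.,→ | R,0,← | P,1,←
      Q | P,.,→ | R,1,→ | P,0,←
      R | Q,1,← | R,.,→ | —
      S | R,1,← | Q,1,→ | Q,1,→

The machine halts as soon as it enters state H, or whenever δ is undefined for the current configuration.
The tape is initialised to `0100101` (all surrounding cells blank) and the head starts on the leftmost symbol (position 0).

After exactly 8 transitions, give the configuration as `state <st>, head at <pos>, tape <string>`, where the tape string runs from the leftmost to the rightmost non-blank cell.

state R, head at 0, tape 001101

P | [0]100101   read 0 → write ., move →, go to Q
Q | .[1]00101   read 1 → write 1, move →, go to R
R | .1[0]0101   read 0 → write 1, move ←, go to Q
Q | .[1]10101   read 1 → write 1, move →, go to R
R | .1[1]0101   read 1 → write ., move →, go to R
R | .1.[0]101   read 0 → write 1, move ←, go to Q
Q | .1[.]1101   read . → write 0, move ←, go to P
P | .[1]01101   read 1 → write 0, move ←, go to R
R | [.]001101
After 8 steps: state R, head at 0, tape 001101.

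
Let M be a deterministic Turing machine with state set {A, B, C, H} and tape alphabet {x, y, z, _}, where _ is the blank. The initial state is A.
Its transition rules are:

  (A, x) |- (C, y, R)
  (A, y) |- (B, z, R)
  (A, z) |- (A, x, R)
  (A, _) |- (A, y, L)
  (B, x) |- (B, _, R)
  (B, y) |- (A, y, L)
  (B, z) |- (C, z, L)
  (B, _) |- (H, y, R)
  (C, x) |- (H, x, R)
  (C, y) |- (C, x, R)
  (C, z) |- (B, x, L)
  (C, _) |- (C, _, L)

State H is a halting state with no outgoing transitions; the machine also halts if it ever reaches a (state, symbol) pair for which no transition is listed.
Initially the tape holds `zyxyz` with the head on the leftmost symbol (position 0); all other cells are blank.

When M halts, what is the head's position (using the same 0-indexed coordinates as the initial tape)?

2

A | [z]yxyz   read z → write x, move R, go to A
A | x[y]xyz   read y → write z, move R, go to B
B | xz[x]yz   read x → write _, move R, go to B
B | xz_[y]z   read y → write y, move L, go to A
A | xz[_]yz   read _ → write y, move L, go to A
A | x[z]yyz   read z → write x, move R, go to A
A | xx[y]yz   read y → write z, move R, go to B
B | xxz[y]z   read y → write y, move L, go to A
A | xx[z]yz   read z → write x, move R, go to A
A | xxx[y]z   read y → write z, move R, go to B
B | xxxz[z]   read z → write z, move L, go to C
C | xxx[z]z   read z → write x, move L, go to B
B | xx[x]xz   read x → write _, move R, go to B
B | xx_[x]z   read x → write _, move R, go to B
B | xx__[z]   read z → write z, move L, go to C
C | xx_[_]z   read _ → write _, move L, go to C
C | xx[_]_z   read _ → write _, move L, go to C
C | x[x]__z   read x → write x, move R, go to H
H | xx[_]_z
At halt the head is at cell 2.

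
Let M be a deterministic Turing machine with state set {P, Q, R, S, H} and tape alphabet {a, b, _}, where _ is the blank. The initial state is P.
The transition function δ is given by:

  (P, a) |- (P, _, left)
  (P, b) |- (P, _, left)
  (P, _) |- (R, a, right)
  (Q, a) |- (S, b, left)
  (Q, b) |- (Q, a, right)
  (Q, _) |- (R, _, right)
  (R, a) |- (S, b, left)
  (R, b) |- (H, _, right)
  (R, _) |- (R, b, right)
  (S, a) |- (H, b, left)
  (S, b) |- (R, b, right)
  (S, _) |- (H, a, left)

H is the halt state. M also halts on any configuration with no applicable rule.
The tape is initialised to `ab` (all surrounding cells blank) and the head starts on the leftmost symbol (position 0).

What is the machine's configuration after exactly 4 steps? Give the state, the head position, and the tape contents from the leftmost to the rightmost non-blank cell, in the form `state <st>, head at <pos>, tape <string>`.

state H, head at 2, tape ab

state=P head=0 tape=_[a]b_   (P,a)→(P,_,left)
state=P head=-1 tape=[_]_b_   (P,_)→(R,a,right)
state=R head=0 tape=a[_]b_   (R,_)→(R,b,right)
state=R head=1 tape=ab[b]_   (R,b)→(H,_,right)
state=H head=2 tape=ab_[_]
After 4 steps: state H, head at 2, tape ab.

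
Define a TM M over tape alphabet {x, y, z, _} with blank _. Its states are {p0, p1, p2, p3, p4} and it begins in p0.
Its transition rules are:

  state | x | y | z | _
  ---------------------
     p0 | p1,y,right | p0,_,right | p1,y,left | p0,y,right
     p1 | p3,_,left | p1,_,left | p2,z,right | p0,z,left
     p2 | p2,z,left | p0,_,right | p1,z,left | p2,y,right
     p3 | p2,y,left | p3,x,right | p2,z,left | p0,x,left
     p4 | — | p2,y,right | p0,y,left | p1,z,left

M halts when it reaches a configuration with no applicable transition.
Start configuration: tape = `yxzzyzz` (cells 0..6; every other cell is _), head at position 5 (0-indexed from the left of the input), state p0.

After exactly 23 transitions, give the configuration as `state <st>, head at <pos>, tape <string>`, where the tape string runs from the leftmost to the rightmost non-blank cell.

state p0, head at 0, tape xxyzyyy

state=p0 head=5 tape=yxzzy[z]z   (p0,z)→(p1,y,left)
state=p1 head=4 tape=yxzz[y]yz   (p1,y)→(p1,_,left)
state=p1 head=3 tape=yxz[z]_yz   (p1,z)→(p2,z,right)
state=p2 head=4 tape=yxzz[_]yz   (p2,_)→(p2,y,right)
state=p2 head=5 tape=yxzzy[y]z   (p2,y)→(p0,_,right)
state=p0 head=6 tape=yxzzy_[z]   (p0,z)→(p1,y,left)
state=p1 head=5 tape=yxzzy[_]y   (p1,_)→(p0,z,left)
state=p0 head=4 tape=yxzz[y]zy   (p0,y)→(p0,_,right)
state=p0 head=5 tape=yxzz_[z]y   (p0,z)→(p1,y,left)
state=p1 head=4 tape=yxzz[_]yy   (p1,_)→(p0,z,left)
state=p0 head=3 tape=yxz[z]zyy   (p0,z)→(p1,y,left)
state=p1 head=2 tape=yx[z]yzyy   (p1,z)→(p2,z,right)
state=p2 head=3 tape=yxz[y]zyy   (p2,y)→(p0,_,right)
state=p0 head=4 tape=yxz_[z]yy   (p0,z)→(p1,y,left)
state=p1 head=3 tape=yxz[_]yyy   (p1,_)→(p0,z,left)
state=p0 head=2 tape=yx[z]zyyy   (p0,z)→(p1,y,left)
state=p1 head=1 tape=y[x]yzyyy   (p1,x)→(p3,_,left)
state=p3 head=0 tape=[y]_yzyyy   (p3,y)→(p3,x,right)
state=p3 head=1 tape=x[_]yzyyy   (p3,_)→(p0,x,left)
state=p0 head=0 tape=[x]xyzyyy   (p0,x)→(p1,y,right)
state=p1 head=1 tape=y[x]yzyyy   (p1,x)→(p3,_,left)
state=p3 head=0 tape=[y]_yzyyy   (p3,y)→(p3,x,right)
state=p3 head=1 tape=x[_]yzyyy   (p3,_)→(p0,x,left)
state=p0 head=0 tape=[x]xyzyyy
After 23 steps: state p0, head at 0, tape xxyzyyy.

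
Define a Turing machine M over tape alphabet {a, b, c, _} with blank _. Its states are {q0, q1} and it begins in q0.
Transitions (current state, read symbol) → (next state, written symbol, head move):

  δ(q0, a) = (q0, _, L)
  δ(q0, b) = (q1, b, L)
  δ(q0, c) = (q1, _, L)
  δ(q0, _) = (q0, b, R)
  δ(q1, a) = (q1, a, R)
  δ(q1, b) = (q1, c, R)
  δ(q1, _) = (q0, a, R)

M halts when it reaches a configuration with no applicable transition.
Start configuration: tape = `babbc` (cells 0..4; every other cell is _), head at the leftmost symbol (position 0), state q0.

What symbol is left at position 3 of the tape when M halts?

state=q0 head=0 tape=_[b]abbc   (q0,b)→(q1,b,L)
state=q1 head=-1 tape=[_]babbc   (q1,_)→(q0,a,R)
state=q0 head=0 tape=a[b]abbc   (q0,b)→(q1,b,L)
state=q1 head=-1 tape=[a]babbc   (q1,a)→(q1,a,R)
state=q1 head=0 tape=a[b]abbc   (q1,b)→(q1,c,R)
state=q1 head=1 tape=ac[a]bbc   (q1,a)→(q1,a,R)
state=q1 head=2 tape=aca[b]bc   (q1,b)→(q1,c,R)
state=q1 head=3 tape=acac[b]c   (q1,b)→(q1,c,R)
state=q1 head=4 tape=acacc[c]
Cell 3 holds c when M halts.

c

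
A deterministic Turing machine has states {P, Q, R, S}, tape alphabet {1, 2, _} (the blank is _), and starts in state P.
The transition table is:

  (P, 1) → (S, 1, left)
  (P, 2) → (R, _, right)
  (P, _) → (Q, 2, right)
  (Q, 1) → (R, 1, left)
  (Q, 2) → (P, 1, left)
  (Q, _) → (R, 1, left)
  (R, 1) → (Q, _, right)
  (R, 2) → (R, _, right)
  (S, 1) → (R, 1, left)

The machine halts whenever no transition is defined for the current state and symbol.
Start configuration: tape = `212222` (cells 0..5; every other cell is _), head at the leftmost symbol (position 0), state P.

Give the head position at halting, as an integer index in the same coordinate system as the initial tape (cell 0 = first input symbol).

P | [2]12222_   read 2 → write _, move right, go to R
R | _[1]2222_   read 1 → write _, move right, go to Q
Q | __[2]222_   read 2 → write 1, move left, go to P
P | _[_]1222_   read _ → write 2, move right, go to Q
Q | _2[1]222_   read 1 → write 1, move left, go to R
R | _[2]1222_   read 2 → write _, move right, go to R
R | __[1]222_   read 1 → write _, move right, go to Q
Q | ___[2]22_   read 2 → write 1, move left, go to P
P | __[_]122_   read _ → write 2, move right, go to Q
Q | __2[1]22_   read 1 → write 1, move left, go to R
R | __[2]122_   read 2 → write _, move right, go to R
R | ___[1]22_   read 1 → write _, move right, go to Q
Q | ____[2]2_   read 2 → write 1, move left, go to P
P | ___[_]12_   read _ → write 2, move right, go to Q
Q | ___2[1]2_   read 1 → write 1, move left, go to R
R | ___[2]12_   read 2 → write _, move right, go to R
R | ____[1]2_   read 1 → write _, move right, go to Q
Q | _____[2]_   read 2 → write 1, move left, go to P
P | ____[_]1_   read _ → write 2, move right, go to Q
Q | ____2[1]_   read 1 → write 1, move left, go to R
R | ____[2]1_   read 2 → write _, move right, go to R
R | _____[1]_   read 1 → write _, move right, go to Q
Q | ______[_]   read _ → write 1, move left, go to R
R | _____[_]1
At halt the head is at cell 5.

5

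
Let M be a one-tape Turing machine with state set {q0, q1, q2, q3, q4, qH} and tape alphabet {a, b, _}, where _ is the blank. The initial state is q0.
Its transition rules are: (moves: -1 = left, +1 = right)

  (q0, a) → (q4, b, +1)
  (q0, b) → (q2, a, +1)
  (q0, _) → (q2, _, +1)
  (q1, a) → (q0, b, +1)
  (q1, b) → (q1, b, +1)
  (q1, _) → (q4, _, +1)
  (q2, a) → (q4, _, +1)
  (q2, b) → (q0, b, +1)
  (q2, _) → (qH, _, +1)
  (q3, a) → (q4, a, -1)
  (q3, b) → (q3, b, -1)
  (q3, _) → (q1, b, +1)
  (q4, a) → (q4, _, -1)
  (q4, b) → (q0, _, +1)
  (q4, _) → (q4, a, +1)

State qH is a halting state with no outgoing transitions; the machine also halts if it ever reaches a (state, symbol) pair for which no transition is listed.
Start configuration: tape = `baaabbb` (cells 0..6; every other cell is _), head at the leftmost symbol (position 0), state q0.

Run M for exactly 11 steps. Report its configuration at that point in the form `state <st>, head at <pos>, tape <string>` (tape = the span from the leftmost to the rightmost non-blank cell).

q0 | _[b]aaabbb   read b → write a, move +1, go to q2
q2 | _a[a]aabbb   read a → write _, move +1, go to q4
q4 | _a_[a]abbb   read a → write _, move -1, go to q4
q4 | _a[_]_abbb   read _ → write a, move +1, go to q4
q4 | _aa[_]abbb   read _ → write a, move +1, go to q4
q4 | _aaa[a]bbb   read a → write _, move -1, go to q4
q4 | _aa[a]_bbb   read a → write _, move -1, go to q4
q4 | _a[a]__bbb   read a → write _, move -1, go to q4
q4 | _[a]___bbb   read a → write _, move -1, go to q4
q4 | [_]____bbb   read _ → write a, move +1, go to q4
q4 | a[_]___bbb   read _ → write a, move +1, go to q4
q4 | aa[_]__bbb
After 11 steps: state q4, head at 1, tape aa___bbb.

state q4, head at 1, tape aa___bbb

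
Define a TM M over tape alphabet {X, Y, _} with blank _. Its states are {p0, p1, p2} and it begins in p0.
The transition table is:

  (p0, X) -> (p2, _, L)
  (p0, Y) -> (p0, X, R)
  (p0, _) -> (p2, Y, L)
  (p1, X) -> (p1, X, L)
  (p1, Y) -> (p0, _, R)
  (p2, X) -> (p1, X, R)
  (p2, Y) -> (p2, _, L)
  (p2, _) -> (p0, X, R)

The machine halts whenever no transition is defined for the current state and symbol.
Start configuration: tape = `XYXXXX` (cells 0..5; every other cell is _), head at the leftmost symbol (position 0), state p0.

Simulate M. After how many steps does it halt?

8

state=p0 head=0 tape=_[X]YXXXX   (p0,X)→(p2,_,L)
state=p2 head=-1 tape=[_]_YXXXX   (p2,_)→(p0,X,R)
state=p0 head=0 tape=X[_]YXXXX   (p0,_)→(p2,Y,L)
state=p2 head=-1 tape=[X]YYXXXX   (p2,X)→(p1,X,R)
state=p1 head=0 tape=X[Y]YXXXX   (p1,Y)→(p0,_,R)
state=p0 head=1 tape=X_[Y]XXXX   (p0,Y)→(p0,X,R)
state=p0 head=2 tape=X_X[X]XXX   (p0,X)→(p2,_,L)
state=p2 head=1 tape=X_[X]_XXX   (p2,X)→(p1,X,R)
state=p1 head=2 tape=X_X[_]XXX
M halts after 8 transitions.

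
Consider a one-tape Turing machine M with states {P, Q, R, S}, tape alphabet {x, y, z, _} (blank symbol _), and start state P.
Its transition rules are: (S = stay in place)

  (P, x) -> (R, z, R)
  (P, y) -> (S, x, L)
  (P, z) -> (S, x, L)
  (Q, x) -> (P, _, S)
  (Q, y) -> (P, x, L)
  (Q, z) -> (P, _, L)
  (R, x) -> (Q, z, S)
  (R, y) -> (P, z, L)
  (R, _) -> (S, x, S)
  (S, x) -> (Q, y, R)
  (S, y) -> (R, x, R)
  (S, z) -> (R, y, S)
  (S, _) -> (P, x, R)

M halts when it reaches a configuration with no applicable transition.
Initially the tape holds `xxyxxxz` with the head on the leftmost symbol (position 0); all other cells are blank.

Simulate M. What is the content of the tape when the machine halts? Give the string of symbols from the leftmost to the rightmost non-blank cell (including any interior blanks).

P | _[x]xyxxxz   read x → write z, move R, go to R
R | _z[x]yxxxz   read x → write z, move S, go to Q
Q | _z[z]yxxxz   read z → write _, move L, go to P
P | _[z]_yxxxz   read z → write x, move L, go to S
S | [_]x_yxxxz   read _ → write x, move R, go to P
P | x[x]_yxxxz   read x → write z, move R, go to R
R | xz[_]yxxxz   read _ → write x, move S, go to S
S | xz[x]yxxxz   read x → write y, move R, go to Q
Q | xzy[y]xxxz   read y → write x, move L, go to P
P | xz[y]xxxxz   read y → write x, move L, go to S
S | x[z]xxxxxz   read z → write y, move S, go to R
R | x[y]xxxxxz   read y → write z, move L, go to P
P | [x]zxxxxxz   read x → write z, move R, go to R
R | z[z]xxxxxz
The non-blank tape span at halt is zzxxxxxz.

zzxxxxxz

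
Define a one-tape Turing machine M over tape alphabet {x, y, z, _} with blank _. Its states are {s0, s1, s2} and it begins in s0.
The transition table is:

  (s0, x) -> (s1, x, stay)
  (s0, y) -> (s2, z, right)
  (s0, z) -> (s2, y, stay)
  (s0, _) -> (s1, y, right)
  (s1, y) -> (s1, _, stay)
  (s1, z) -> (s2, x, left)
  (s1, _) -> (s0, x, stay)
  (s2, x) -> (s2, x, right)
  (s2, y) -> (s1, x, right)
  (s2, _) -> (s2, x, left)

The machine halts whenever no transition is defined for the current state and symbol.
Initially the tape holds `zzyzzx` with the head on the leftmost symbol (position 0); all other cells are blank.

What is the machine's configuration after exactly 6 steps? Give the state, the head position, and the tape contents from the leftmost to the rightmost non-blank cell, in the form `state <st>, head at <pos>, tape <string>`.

s0 | [z]zyzzx   read z → write y, move stay, go to s2
s2 | [y]zyzzx   read y → write x, move right, go to s1
s1 | x[z]yzzx   read z → write x, move left, go to s2
s2 | [x]xyzzx   read x → write x, move right, go to s2
s2 | x[x]yzzx   read x → write x, move right, go to s2
s2 | xx[y]zzx   read y → write x, move right, go to s1
s1 | xxx[z]zx
After 6 steps: state s1, head at 3, tape xxxzzx.

state s1, head at 3, tape xxxzzx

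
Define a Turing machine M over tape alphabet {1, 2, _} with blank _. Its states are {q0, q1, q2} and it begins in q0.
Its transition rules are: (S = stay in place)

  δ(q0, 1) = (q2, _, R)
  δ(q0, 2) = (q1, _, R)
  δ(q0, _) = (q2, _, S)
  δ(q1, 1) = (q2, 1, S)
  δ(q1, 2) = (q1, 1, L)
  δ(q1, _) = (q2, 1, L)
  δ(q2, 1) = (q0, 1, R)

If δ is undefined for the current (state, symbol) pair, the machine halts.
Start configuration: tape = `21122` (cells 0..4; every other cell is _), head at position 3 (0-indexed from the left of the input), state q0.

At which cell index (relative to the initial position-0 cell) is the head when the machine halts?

q0 | 211[2]2_   read 2 → write _, move R, go to q1
q1 | 211_[2]_   read 2 → write 1, move L, go to q1
q1 | 211[_]1_   read _ → write 1, move L, go to q2
q2 | 21[1]11_   read 1 → write 1, move R, go to q0
q0 | 211[1]1_   read 1 → write _, move R, go to q2
q2 | 211_[1]_   read 1 → write 1, move R, go to q0
q0 | 211_1[_]   read _ → write _, move S, go to q2
q2 | 211_1[_]
At halt the head is at cell 5.

5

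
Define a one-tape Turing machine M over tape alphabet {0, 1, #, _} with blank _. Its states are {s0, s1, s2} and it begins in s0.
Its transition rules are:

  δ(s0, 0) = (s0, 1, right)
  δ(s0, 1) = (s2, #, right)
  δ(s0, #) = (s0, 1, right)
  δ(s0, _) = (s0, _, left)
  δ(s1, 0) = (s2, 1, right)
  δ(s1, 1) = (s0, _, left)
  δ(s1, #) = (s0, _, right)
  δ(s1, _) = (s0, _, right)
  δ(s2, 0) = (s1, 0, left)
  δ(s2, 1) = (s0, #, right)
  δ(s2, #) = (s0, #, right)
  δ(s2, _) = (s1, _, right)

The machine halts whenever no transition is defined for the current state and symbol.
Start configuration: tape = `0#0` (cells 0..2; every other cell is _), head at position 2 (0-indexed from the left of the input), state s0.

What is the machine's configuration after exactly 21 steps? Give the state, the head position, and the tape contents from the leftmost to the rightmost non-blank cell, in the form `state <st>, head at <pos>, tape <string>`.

state=s0 head=2 tape=0#[0]___   (s0,0)→(s0,1,right)
state=s0 head=3 tape=0#1[_]__   (s0,_)→(s0,_,left)
state=s0 head=2 tape=0#[1]___   (s0,1)→(s2,#,right)
state=s2 head=3 tape=0##[_]__   (s2,_)→(s1,_,right)
state=s1 head=4 tape=0##_[_]_   (s1,_)→(s0,_,right)
state=s0 head=5 tape=0##__[_]   (s0,_)→(s0,_,left)
state=s0 head=4 tape=0##_[_]_   (s0,_)→(s0,_,left)
state=s0 head=3 tape=0##[_]__   (s0,_)→(s0,_,left)
state=s0 head=2 tape=0#[#]___   (s0,#)→(s0,1,right)
state=s0 head=3 tape=0#1[_]__   (s0,_)→(s0,_,left)
state=s0 head=2 tape=0#[1]___   (s0,1)→(s2,#,right)
state=s2 head=3 tape=0##[_]__   (s2,_)→(s1,_,right)
state=s1 head=4 tape=0##_[_]_   (s1,_)→(s0,_,right)
state=s0 head=5 tape=0##__[_]   (s0,_)→(s0,_,left)
state=s0 head=4 tape=0##_[_]_   (s0,_)→(s0,_,left)
state=s0 head=3 tape=0##[_]__   (s0,_)→(s0,_,left)
state=s0 head=2 tape=0#[#]___   (s0,#)→(s0,1,right)
state=s0 head=3 tape=0#1[_]__   (s0,_)→(s0,_,left)
state=s0 head=2 tape=0#[1]___   (s0,1)→(s2,#,right)
state=s2 head=3 tape=0##[_]__   (s2,_)→(s1,_,right)
state=s1 head=4 tape=0##_[_]_   (s1,_)→(s0,_,right)
state=s0 head=5 tape=0##__[_]
After 21 steps: state s0, head at 5, tape 0##.

state s0, head at 5, tape 0##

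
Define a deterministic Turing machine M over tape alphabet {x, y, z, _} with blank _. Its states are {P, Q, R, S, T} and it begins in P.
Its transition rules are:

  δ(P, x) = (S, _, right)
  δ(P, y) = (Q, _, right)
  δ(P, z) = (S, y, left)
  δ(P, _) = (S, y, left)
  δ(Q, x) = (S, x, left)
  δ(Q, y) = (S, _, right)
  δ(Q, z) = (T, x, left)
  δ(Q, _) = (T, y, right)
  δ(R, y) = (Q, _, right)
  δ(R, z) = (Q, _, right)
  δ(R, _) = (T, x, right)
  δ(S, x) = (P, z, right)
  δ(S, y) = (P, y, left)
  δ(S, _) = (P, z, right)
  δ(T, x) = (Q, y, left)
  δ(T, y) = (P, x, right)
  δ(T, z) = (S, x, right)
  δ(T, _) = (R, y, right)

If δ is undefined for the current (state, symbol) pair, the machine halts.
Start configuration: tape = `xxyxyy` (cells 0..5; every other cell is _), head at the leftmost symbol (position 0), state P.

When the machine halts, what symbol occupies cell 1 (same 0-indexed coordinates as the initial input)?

state=P head=0 tape=[x]xyxyy   (P,x)→(S,_,right)
state=S head=1 tape=_[x]yxyy   (S,x)→(P,z,right)
state=P head=2 tape=_z[y]xyy   (P,y)→(Q,_,right)
state=Q head=3 tape=_z_[x]yy   (Q,x)→(S,x,left)
state=S head=2 tape=_z[_]xyy   (S,_)→(P,z,right)
state=P head=3 tape=_zz[x]yy   (P,x)→(S,_,right)
state=S head=4 tape=_zz_[y]y   (S,y)→(P,y,left)
state=P head=3 tape=_zz[_]yy   (P,_)→(S,y,left)
state=S head=2 tape=_z[z]yyy
Cell 1 holds z when M halts.

z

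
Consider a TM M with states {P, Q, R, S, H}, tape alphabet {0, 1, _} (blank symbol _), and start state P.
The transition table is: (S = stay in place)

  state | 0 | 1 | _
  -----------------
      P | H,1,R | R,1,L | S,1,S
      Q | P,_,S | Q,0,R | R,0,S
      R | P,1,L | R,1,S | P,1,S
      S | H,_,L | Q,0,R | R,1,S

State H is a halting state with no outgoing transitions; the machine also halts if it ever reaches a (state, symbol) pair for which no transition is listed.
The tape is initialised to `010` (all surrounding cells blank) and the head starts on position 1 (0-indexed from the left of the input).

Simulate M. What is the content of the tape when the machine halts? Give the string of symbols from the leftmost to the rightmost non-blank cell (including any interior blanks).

P | _0[1]0_   read 1 → write 1, move L, go to R
R | _[0]10_   read 0 → write 1, move L, go to P
P | [_]110_   read _ → write 1, move S, go to S
S | [1]110_   read 1 → write 0, move R, go to Q
Q | 0[1]10_   read 1 → write 0, move R, go to Q
Q | 00[1]0_   read 1 → write 0, move R, go to Q
Q | 000[0]_   read 0 → write _, move S, go to P
P | 000[_]_   read _ → write 1, move S, go to S
S | 000[1]_   read 1 → write 0, move R, go to Q
Q | 0000[_]   read _ → write 0, move S, go to R
R | 0000[0]   read 0 → write 1, move L, go to P
P | 000[0]1   read 0 → write 1, move R, go to H
H | 0001[1]
The non-blank tape span at halt is 00011.

00011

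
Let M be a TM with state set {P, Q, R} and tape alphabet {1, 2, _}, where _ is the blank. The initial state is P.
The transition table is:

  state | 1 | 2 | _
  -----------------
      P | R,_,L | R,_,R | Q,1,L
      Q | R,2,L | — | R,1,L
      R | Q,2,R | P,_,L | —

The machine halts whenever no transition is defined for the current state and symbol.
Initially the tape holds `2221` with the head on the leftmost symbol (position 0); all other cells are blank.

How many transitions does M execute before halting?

4

state=P head=0 tape=__[2]221   (P,2)→(R,_,R)
state=R head=1 tape=___[2]21   (R,2)→(P,_,L)
state=P head=0 tape=__[_]_21   (P,_)→(Q,1,L)
state=Q head=-1 tape=_[_]1_21   (Q,_)→(R,1,L)
state=R head=-2 tape=[_]11_21
M halts after 4 transitions.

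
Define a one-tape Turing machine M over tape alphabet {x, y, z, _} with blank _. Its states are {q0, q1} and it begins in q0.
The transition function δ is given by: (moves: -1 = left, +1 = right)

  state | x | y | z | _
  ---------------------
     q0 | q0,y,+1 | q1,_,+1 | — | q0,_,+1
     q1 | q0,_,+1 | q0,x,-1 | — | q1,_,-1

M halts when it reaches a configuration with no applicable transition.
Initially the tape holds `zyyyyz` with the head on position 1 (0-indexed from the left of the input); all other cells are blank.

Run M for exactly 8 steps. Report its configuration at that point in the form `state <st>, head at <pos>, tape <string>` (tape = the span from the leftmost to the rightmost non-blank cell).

state q0, head at 5, tape z_y_yz

q0 | z[y]yyyz   read y → write _, move +1, go to q1
q1 | z_[y]yyz   read y → write x, move -1, go to q0
q0 | z[_]xyyz   read _ → write _, move +1, go to q0
q0 | z_[x]yyz   read x → write y, move +1, go to q0
q0 | z_y[y]yz   read y → write _, move +1, go to q1
q1 | z_y_[y]z   read y → write x, move -1, go to q0
q0 | z_y[_]xz   read _ → write _, move +1, go to q0
q0 | z_y_[x]z   read x → write y, move +1, go to q0
q0 | z_y_y[z]
After 8 steps: state q0, head at 5, tape z_y_yz.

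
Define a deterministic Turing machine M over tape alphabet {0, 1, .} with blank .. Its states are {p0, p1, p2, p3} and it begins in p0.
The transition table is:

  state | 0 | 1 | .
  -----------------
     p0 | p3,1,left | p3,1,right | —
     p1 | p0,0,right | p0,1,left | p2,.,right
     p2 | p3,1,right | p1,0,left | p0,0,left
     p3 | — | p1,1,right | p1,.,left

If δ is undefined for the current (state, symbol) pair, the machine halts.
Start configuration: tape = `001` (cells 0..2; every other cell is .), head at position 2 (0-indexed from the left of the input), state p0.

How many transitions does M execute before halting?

state=p0 head=2 tape=00[1].   (p0,1)→(p3,1,right)
state=p3 head=3 tape=001[.]   (p3,.)→(p1,.,left)
state=p1 head=2 tape=00[1].   (p1,1)→(p0,1,left)
state=p0 head=1 tape=0[0]1.   (p0,0)→(p3,1,left)
state=p3 head=0 tape=[0]11.
M halts after 4 transitions.

4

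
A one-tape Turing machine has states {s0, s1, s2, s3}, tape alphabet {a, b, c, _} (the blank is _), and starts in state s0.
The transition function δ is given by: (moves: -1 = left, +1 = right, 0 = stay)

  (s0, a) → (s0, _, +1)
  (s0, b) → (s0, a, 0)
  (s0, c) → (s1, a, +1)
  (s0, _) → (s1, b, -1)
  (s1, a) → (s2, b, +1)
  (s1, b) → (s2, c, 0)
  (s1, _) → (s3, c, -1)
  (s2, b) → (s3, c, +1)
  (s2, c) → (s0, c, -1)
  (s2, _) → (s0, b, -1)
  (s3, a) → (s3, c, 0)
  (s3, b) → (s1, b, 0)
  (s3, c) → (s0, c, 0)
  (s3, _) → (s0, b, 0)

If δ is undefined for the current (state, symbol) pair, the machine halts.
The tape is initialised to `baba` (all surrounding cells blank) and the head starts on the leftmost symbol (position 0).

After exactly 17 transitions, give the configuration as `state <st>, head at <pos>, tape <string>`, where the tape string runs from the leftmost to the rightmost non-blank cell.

state s3, head at 4, tape ac

s0 | [b]aba__   read b → write a, move 0, go to s0
s0 | [a]aba__   read a → write _, move +1, go to s0
s0 | _[a]ba__   read a → write _, move +1, go to s0
s0 | __[b]a__   read b → write a, move 0, go to s0
s0 | __[a]a__   read a → write _, move +1, go to s0
s0 | ___[a]__   read a → write _, move +1, go to s0
s0 | ____[_]_   read _ → write b, move -1, go to s1
s1 | ___[_]b_   read _ → write c, move -1, go to s3
s3 | __[_]cb_   read _ → write b, move 0, go to s0
s0 | __[b]cb_   read b → write a, move 0, go to s0
s0 | __[a]cb_   read a → write _, move +1, go to s0
s0 | ___[c]b_   read c → write a, move +1, go to s1
s1 | ___a[b]_   read b → write c, move 0, go to s2
s2 | ___a[c]_   read c → write c, move -1, go to s0
s0 | ___[a]c_   read a → write _, move +1, go to s0
s0 | ____[c]_   read c → write a, move +1, go to s1
s1 | ____a[_]   read _ → write c, move -1, go to s3
s3 | ____[a]c
After 17 steps: state s3, head at 4, tape ac.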